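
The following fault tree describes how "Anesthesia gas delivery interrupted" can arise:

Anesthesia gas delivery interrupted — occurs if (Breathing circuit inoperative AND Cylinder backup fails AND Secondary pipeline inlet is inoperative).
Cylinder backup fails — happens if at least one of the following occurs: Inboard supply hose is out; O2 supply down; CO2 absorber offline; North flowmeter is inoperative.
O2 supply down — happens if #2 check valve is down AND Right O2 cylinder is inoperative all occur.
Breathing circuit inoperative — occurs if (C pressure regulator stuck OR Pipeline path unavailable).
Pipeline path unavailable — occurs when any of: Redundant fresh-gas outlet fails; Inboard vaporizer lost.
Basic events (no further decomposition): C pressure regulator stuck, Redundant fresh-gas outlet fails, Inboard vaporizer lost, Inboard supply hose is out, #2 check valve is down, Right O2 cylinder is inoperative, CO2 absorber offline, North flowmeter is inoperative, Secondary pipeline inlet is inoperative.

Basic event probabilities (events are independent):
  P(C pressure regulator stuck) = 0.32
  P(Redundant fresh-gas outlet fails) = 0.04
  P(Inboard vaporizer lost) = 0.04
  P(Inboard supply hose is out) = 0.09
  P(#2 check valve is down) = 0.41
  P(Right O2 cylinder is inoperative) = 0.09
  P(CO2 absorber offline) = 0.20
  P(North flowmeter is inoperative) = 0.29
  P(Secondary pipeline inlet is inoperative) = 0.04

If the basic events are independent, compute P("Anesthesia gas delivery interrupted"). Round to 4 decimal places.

0.0075

P(Pipeline path unavailable) [OR] = 1 − (1−0.04) × (1−0.04) = 0.078400
P(Breathing circuit inoperative) [OR] = 1 − (1−0.32) × (1−0.078400) = 0.373312
P(O2 supply down) [AND] = 0.41 × 0.09 = 0.036900
P(Cylinder backup fails) [OR] = 1 − (1−0.09) × (1−0.036900) × (1−0.20) × (1−0.29) = 0.502193
P(Anesthesia gas delivery interrupted) [AND] = 0.373312 × 0.502193 × 0.04 = 0.007499
Rounded to 4 decimal places: P(Anesthesia gas delivery interrupted) ≈ 0.0075.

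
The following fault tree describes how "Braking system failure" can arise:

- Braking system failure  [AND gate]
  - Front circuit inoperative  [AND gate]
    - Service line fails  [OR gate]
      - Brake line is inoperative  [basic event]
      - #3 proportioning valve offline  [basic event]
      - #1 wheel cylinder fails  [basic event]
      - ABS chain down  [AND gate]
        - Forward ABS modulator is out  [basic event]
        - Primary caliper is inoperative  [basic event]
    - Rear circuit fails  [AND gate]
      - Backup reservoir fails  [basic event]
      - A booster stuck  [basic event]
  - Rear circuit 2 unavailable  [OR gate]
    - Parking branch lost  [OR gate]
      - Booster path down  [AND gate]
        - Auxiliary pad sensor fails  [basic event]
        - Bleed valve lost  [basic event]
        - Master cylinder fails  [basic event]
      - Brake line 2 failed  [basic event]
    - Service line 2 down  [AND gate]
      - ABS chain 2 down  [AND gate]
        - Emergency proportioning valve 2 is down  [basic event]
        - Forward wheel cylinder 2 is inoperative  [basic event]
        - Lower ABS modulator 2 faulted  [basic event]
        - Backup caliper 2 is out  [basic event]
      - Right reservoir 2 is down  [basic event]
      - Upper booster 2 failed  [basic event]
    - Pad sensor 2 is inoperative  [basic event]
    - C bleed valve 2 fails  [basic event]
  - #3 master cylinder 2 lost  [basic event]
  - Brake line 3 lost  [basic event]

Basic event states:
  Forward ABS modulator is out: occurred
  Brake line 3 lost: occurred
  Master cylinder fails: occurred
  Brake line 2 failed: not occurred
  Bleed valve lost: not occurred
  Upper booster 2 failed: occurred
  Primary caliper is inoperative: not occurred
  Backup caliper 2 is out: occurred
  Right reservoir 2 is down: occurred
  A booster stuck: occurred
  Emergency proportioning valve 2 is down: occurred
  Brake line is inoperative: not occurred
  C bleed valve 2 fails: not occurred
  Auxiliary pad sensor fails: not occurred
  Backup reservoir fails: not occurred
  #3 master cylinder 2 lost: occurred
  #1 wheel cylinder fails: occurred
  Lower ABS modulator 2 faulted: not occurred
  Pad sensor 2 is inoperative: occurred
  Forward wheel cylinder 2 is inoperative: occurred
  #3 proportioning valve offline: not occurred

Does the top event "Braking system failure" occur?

ABS chain down [AND]: Forward ABS modulator is out=occurs, Primary caliper is inoperative=not → not all inputs occur → does not occur.
Service line fails [OR]: Brake line is inoperative=not, #3 proportioning valve offline=not, #1 wheel cylinder fails=occurs, ABS chain down=not → at least one input occurs → occurs.
Rear circuit fails [AND]: Backup reservoir fails=not, A booster stuck=occurs → not all inputs occur → does not occur.
Front circuit inoperative [AND]: Service line fails=occurs, Rear circuit fails=not → not all inputs occur → does not occur.
Booster path down [AND]: Auxiliary pad sensor fails=not, Bleed valve lost=not, Master cylinder fails=occurs → not all inputs occur → does not occur.
Parking branch lost [OR]: Booster path down=not, Brake line 2 failed=not → no input occurs → does not occur.
ABS chain 2 down [AND]: Emergency proportioning valve 2 is down=occurs, Forward wheel cylinder 2 is inoperative=occurs, Lower ABS modulator 2 faulted=not, Backup caliper 2 is out=occurs → not all inputs occur → does not occur.
Service line 2 down [AND]: ABS chain 2 down=not, Right reservoir 2 is down=occurs, Upper booster 2 failed=occurs → not all inputs occur → does not occur.
Rear circuit 2 unavailable [OR]: Parking branch lost=not, Service line 2 down=not, Pad sensor 2 is inoperative=occurs, C bleed valve 2 fails=not → at least one input occurs → occurs.
Braking system failure [AND]: Front circuit inoperative=not, Rear circuit 2 unavailable=occurs, #3 master cylinder 2 lost=occurs, Brake line 3 lost=occurs → not all inputs occur → does not occur.

No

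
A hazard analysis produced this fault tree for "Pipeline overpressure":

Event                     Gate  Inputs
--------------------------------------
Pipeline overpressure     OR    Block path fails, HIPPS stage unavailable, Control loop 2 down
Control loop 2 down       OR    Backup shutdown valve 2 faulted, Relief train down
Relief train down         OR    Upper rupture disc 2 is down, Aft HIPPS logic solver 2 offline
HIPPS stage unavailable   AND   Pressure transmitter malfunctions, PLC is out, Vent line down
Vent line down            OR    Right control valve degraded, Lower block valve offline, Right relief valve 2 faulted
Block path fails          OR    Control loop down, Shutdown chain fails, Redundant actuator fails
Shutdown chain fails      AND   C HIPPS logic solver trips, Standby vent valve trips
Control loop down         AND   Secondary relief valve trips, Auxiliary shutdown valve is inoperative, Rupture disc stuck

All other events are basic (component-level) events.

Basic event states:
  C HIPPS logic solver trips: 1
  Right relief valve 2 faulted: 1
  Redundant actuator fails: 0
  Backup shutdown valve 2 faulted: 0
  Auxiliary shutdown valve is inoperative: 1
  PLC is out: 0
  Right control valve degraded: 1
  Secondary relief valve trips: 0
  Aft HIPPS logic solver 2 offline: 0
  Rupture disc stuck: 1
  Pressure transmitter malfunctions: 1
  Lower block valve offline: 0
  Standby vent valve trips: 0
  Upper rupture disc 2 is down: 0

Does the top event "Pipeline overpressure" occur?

No

Control loop down [AND]: Secondary relief valve trips=not, Auxiliary shutdown valve is inoperative=occurs, Rupture disc stuck=occurs → not all inputs occur → does not occur.
Shutdown chain fails [AND]: C HIPPS logic solver trips=occurs, Standby vent valve trips=not → not all inputs occur → does not occur.
Block path fails [OR]: Control loop down=not, Shutdown chain fails=not, Redundant actuator fails=not → no input occurs → does not occur.
Vent line down [OR]: Right control valve degraded=occurs, Lower block valve offline=not, Right relief valve 2 faulted=occurs → at least one input occurs → occurs.
HIPPS stage unavailable [AND]: Pressure transmitter malfunctions=occurs, PLC is out=not, Vent line down=occurs → not all inputs occur → does not occur.
Relief train down [OR]: Upper rupture disc 2 is down=not, Aft HIPPS logic solver 2 offline=not → no input occurs → does not occur.
Control loop 2 down [OR]: Backup shutdown valve 2 faulted=not, Relief train down=not → no input occurs → does not occur.
Pipeline overpressure [OR]: Block path fails=not, HIPPS stage unavailable=not, Control loop 2 down=not → no input occurs → does not occur.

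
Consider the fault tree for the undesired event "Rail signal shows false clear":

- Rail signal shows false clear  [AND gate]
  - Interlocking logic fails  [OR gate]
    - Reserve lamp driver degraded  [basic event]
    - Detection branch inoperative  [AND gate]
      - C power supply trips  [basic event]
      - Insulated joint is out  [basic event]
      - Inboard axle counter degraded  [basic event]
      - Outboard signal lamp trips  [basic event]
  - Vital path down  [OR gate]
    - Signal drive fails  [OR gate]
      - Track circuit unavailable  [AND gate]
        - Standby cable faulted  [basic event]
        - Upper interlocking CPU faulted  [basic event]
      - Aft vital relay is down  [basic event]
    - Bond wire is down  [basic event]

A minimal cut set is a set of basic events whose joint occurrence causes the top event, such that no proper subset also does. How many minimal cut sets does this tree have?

6

Detection branch inoperative [AND]: one cut set from each child combined → 1 × 1 × 1 × 1 = 1 cut set(s).
Interlocking logic fails [OR]: union of children's cut sets → 2 cut set(s).
Track circuit unavailable [AND]: one cut set from each child combined → 1 × 1 = 1 cut set(s).
Signal drive fails [OR]: union of children's cut sets → 2 cut set(s).
Vital path down [OR]: union of children's cut sets → 3 cut set(s).
Rail signal shows false clear [AND]: one cut set from each child combined → 2 × 3 = 6 cut set(s).
Minimal cut sets: {Reserve lamp driver degraded, Standby cable faulted, Upper interlocking CPU faulted}; {Aft vital relay is down, Reserve lamp driver degraded}; {Bond wire is down, Reserve lamp driver degraded}; {C power supply trips, Inboard axle counter degraded, Insulated joint is out, Outboard signal lamp trips, Standby cable faulted, Upper interlocking CPU faulted}; {Aft vital relay is down, C power supply trips, Inboard axle counter degraded, Insulated joint is out, Outboard signal lamp trips}; {Bond wire is down, C power supply trips, Inboard axle counter degraded, Insulated joint is out, Outboard signal lamp trips}.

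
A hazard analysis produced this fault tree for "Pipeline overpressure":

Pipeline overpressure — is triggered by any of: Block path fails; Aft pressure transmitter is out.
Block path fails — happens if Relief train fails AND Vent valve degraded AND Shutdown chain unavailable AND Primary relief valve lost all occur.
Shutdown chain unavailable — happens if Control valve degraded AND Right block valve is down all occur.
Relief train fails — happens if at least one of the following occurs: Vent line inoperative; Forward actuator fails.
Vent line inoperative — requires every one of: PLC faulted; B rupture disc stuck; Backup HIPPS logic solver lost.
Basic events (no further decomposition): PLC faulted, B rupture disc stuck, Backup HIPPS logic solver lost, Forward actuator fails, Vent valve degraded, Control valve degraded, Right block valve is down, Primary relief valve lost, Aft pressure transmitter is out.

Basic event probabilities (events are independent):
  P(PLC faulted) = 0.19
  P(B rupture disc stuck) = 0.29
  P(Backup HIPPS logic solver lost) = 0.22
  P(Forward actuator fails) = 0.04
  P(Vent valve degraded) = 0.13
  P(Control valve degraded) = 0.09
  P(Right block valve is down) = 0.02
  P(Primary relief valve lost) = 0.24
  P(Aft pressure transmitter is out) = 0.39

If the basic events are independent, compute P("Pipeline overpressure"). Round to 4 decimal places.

P(Vent line inoperative) [AND] = 0.19 × 0.29 × 0.22 = 0.012122
P(Relief train fails) [OR] = 1 − (1−0.012122) × (1−0.04) = 0.051637
P(Shutdown chain unavailable) [AND] = 0.09 × 0.02 = 0.001800
P(Block path fails) [AND] = 0.051637 × 0.13 × 0.001800 × 0.24 = 0.000003
P(Pipeline overpressure) [OR] = 1 − (1−0.000003) × (1−0.39) = 0.390002
Rounded to 4 decimal places: P(Pipeline overpressure) ≈ 0.3900.

0.3900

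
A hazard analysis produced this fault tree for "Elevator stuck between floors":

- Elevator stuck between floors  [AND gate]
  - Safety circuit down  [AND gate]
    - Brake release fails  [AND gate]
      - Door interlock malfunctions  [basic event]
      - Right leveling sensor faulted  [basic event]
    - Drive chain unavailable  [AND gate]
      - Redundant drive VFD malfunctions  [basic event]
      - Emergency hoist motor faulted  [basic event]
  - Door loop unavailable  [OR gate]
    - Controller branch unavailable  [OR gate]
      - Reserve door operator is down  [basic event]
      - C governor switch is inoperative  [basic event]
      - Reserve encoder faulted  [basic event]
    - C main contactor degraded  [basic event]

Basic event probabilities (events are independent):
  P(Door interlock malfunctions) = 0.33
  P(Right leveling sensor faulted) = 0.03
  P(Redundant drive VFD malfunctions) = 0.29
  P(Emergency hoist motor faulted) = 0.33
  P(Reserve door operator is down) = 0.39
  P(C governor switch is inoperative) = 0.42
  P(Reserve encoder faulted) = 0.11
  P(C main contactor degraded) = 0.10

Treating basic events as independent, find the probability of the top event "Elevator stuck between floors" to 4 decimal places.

0.0007

P(Brake release fails) [AND] = 0.33 × 0.03 = 0.009900
P(Drive chain unavailable) [AND] = 0.29 × 0.33 = 0.095700
P(Safety circuit down) [AND] = 0.009900 × 0.095700 = 0.000947
P(Controller branch unavailable) [OR] = 1 − (1−0.39) × (1−0.42) × (1−0.11) = 0.685118
P(Door loop unavailable) [OR] = 1 − (1−0.685118) × (1−0.10) = 0.716606
P(Elevator stuck between floors) [AND] = 0.000947 × 0.716606 = 0.000679
Rounded to 4 decimal places: P(Elevator stuck between floors) ≈ 0.0007.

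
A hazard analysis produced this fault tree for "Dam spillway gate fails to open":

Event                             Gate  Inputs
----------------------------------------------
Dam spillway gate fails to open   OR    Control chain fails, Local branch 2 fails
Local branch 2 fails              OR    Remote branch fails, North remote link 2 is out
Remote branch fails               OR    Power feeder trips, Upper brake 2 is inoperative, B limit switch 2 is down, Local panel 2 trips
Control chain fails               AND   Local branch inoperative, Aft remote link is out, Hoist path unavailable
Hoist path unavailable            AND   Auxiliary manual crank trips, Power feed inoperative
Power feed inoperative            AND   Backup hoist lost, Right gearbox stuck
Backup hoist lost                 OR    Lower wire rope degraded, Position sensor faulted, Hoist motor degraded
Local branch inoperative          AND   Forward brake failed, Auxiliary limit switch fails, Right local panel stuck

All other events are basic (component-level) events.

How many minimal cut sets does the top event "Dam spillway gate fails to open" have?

Local branch inoperative [AND]: one cut set from each child combined → 1 × 1 × 1 = 1 cut set(s).
Backup hoist lost [OR]: union of children's cut sets → 3 cut set(s).
Power feed inoperative [AND]: one cut set from each child combined → 3 × 1 = 3 cut set(s).
Hoist path unavailable [AND]: one cut set from each child combined → 1 × 3 = 3 cut set(s).
Control chain fails [AND]: one cut set from each child combined → 1 × 1 × 3 = 3 cut set(s).
Remote branch fails [OR]: union of children's cut sets → 4 cut set(s).
Local branch 2 fails [OR]: union of children's cut sets → 5 cut set(s).
Dam spillway gate fails to open [OR]: union of children's cut sets → 8 cut set(s).
Minimal cut sets: {Aft remote link is out, Auxiliary limit switch fails, Auxiliary manual crank trips, Forward brake failed, Lower wire rope degraded, Right gearbox stuck, Right local panel stuck}; {Aft remote link is out, Auxiliary limit switch fails, Auxiliary manual crank trips, Forward brake failed, Position sensor faulted, Right gearbox stuck, Right local panel stuck}; {Aft remote link is out, Auxiliary limit switch fails, Auxiliary manual crank trips, Forward brake failed, Hoist motor degraded, Right gearbox stuck, Right local panel stuck}; {Power feeder trips}; {Upper brake 2 is inoperative}; {B limit switch 2 is down}; {Local panel 2 trips}; {North remote link 2 is out}.

8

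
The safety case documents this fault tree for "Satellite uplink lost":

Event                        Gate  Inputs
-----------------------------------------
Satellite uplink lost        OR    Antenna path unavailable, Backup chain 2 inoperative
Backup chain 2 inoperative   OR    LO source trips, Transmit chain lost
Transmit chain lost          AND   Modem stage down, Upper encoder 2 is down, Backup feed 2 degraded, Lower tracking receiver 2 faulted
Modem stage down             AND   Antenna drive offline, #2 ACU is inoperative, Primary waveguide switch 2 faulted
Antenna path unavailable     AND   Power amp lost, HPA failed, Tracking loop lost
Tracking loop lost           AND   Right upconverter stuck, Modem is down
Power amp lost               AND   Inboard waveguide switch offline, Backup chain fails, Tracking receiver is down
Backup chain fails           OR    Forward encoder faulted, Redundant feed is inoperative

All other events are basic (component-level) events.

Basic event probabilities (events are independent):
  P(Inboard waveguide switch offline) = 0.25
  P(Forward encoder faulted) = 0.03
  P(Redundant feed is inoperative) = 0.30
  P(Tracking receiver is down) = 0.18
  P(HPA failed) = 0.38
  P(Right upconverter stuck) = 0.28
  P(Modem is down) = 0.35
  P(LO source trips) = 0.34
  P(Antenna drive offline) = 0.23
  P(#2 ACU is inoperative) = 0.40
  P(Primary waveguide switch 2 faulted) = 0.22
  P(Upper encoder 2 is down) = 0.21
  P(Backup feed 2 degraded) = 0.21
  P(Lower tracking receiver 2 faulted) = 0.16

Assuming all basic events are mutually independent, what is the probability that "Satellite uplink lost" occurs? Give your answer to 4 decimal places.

P(Backup chain fails) [OR] = 1 − (1−0.03) × (1−0.30) = 0.321000
P(Power amp lost) [AND] = 0.25 × 0.321000 × 0.18 = 0.014445
P(Tracking loop lost) [AND] = 0.28 × 0.35 = 0.098000
P(Antenna path unavailable) [AND] = 0.014445 × 0.38 × 0.098000 = 0.000538
P(Modem stage down) [AND] = 0.23 × 0.40 × 0.22 = 0.020240
P(Transmit chain lost) [AND] = 0.020240 × 0.21 × 0.21 × 0.16 = 0.000143
P(Backup chain 2 inoperative) [OR] = 1 − (1−0.34) × (1−0.000143) = 0.340094
P(Satellite uplink lost) [OR] = 1 − (1−0.000538) × (1−0.340094) = 0.340449
Rounded to 4 decimal places: P(Satellite uplink lost) ≈ 0.3404.

0.3404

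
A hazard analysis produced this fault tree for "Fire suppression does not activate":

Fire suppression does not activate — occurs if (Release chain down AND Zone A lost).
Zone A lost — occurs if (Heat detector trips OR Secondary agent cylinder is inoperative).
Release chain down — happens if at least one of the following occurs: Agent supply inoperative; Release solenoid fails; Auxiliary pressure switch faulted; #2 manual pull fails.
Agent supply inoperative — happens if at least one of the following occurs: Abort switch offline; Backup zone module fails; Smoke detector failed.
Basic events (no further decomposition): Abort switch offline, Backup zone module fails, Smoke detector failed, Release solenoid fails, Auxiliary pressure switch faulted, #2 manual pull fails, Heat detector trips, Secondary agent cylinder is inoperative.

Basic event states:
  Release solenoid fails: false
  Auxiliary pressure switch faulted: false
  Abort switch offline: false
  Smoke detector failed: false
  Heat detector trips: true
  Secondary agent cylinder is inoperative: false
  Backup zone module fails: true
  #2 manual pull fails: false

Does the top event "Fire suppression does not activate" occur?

Agent supply inoperative [OR]: Abort switch offline=not, Backup zone module fails=occurs, Smoke detector failed=not → at least one input occurs → occurs.
Release chain down [OR]: Agent supply inoperative=occurs, Release solenoid fails=not, Auxiliary pressure switch faulted=not, #2 manual pull fails=not → at least one input occurs → occurs.
Zone A lost [OR]: Heat detector trips=occurs, Secondary agent cylinder is inoperative=not → at least one input occurs → occurs.
Fire suppression does not activate [AND]: Release chain down=occurs, Zone A lost=occurs → all inputs occur → occurs.

Yes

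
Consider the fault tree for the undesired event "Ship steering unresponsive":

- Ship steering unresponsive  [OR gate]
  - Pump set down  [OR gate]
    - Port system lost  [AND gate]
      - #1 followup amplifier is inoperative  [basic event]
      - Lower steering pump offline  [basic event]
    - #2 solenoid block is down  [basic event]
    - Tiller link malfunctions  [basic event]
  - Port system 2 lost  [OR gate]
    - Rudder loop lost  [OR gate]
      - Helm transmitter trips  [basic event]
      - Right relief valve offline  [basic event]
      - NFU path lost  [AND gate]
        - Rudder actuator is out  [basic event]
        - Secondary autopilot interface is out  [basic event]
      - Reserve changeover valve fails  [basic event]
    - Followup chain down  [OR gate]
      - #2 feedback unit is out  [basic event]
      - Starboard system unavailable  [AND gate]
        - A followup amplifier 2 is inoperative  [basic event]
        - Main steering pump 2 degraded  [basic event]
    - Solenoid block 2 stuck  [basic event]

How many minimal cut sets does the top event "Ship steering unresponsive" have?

Port system lost [AND]: one cut set from each child combined → 1 × 1 = 1 cut set(s).
Pump set down [OR]: union of children's cut sets → 3 cut set(s).
NFU path lost [AND]: one cut set from each child combined → 1 × 1 = 1 cut set(s).
Rudder loop lost [OR]: union of children's cut sets → 4 cut set(s).
Starboard system unavailable [AND]: one cut set from each child combined → 1 × 1 = 1 cut set(s).
Followup chain down [OR]: union of children's cut sets → 2 cut set(s).
Port system 2 lost [OR]: union of children's cut sets → 7 cut set(s).
Ship steering unresponsive [OR]: union of children's cut sets → 10 cut set(s).
Minimal cut sets: {#1 followup amplifier is inoperative, Lower steering pump offline}; {#2 solenoid block is down}; {Tiller link malfunctions}; {Helm transmitter trips}; {Right relief valve offline}; {Rudder actuator is out, Secondary autopilot interface is out}; {Reserve changeover valve fails}; {#2 feedback unit is out}; {A followup amplifier 2 is inoperative, Main steering pump 2 degraded}; {Solenoid block 2 stuck}.

10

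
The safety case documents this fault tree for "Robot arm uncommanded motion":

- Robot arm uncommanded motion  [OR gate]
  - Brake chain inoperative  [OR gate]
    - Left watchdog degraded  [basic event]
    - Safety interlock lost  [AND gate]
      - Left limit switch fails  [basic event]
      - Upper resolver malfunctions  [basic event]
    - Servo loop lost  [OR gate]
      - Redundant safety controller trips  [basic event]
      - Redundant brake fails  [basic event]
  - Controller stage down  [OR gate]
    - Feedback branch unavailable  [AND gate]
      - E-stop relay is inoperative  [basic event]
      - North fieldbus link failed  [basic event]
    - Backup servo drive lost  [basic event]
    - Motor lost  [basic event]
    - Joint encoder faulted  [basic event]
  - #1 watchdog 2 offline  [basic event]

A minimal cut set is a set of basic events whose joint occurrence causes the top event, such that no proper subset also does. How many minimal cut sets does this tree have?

Safety interlock lost [AND]: one cut set from each child combined → 1 × 1 = 1 cut set(s).
Servo loop lost [OR]: union of children's cut sets → 2 cut set(s).
Brake chain inoperative [OR]: union of children's cut sets → 4 cut set(s).
Feedback branch unavailable [AND]: one cut set from each child combined → 1 × 1 = 1 cut set(s).
Controller stage down [OR]: union of children's cut sets → 4 cut set(s).
Robot arm uncommanded motion [OR]: union of children's cut sets → 9 cut set(s).
Minimal cut sets: {Left watchdog degraded}; {Left limit switch fails, Upper resolver malfunctions}; {Redundant safety controller trips}; {Redundant brake fails}; {E-stop relay is inoperative, North fieldbus link failed}; {Backup servo drive lost}; {Motor lost}; {Joint encoder faulted}; {#1 watchdog 2 offline}.

9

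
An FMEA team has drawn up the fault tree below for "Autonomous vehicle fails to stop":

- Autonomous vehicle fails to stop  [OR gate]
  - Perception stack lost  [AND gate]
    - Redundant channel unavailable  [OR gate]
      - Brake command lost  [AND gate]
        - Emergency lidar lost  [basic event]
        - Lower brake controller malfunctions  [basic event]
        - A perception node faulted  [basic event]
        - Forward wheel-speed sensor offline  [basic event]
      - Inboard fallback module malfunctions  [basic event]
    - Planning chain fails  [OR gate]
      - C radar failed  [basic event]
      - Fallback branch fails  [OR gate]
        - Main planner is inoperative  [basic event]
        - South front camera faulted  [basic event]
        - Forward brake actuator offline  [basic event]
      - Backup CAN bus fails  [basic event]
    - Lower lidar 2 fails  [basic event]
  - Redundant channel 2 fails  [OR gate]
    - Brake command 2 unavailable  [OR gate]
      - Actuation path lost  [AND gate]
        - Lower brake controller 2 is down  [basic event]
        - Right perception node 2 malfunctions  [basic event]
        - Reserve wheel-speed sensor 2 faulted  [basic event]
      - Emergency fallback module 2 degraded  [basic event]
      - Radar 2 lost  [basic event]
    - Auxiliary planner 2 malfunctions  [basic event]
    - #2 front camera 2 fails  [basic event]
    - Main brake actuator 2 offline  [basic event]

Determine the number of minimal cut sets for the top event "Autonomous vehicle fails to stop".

Brake command lost [AND]: one cut set from each child combined → 1 × 1 × 1 × 1 = 1 cut set(s).
Redundant channel unavailable [OR]: union of children's cut sets → 2 cut set(s).
Fallback branch fails [OR]: union of children's cut sets → 3 cut set(s).
Planning chain fails [OR]: union of children's cut sets → 5 cut set(s).
Perception stack lost [AND]: one cut set from each child combined → 2 × 5 × 1 = 10 cut set(s).
Actuation path lost [AND]: one cut set from each child combined → 1 × 1 × 1 = 1 cut set(s).
Brake command 2 unavailable [OR]: union of children's cut sets → 3 cut set(s).
Redundant channel 2 fails [OR]: union of children's cut sets → 6 cut set(s).
Autonomous vehicle fails to stop [OR]: union of children's cut sets → 16 cut set(s).

16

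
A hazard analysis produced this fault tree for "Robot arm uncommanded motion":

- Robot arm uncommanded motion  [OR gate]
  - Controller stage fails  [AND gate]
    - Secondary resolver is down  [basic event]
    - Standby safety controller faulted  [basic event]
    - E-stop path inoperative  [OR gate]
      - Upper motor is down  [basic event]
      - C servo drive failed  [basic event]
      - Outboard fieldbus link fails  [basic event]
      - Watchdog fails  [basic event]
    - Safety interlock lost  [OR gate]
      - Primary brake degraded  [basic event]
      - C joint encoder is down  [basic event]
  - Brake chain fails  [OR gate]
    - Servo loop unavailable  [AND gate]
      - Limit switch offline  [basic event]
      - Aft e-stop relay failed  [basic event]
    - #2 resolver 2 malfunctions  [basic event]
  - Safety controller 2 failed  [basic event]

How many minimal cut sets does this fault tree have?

11

E-stop path inoperative [OR]: union of children's cut sets → 4 cut set(s).
Safety interlock lost [OR]: union of children's cut sets → 2 cut set(s).
Controller stage fails [AND]: one cut set from each child combined → 1 × 1 × 4 × 2 = 8 cut set(s).
Servo loop unavailable [AND]: one cut set from each child combined → 1 × 1 = 1 cut set(s).
Brake chain fails [OR]: union of children's cut sets → 2 cut set(s).
Robot arm uncommanded motion [OR]: union of children's cut sets → 11 cut set(s).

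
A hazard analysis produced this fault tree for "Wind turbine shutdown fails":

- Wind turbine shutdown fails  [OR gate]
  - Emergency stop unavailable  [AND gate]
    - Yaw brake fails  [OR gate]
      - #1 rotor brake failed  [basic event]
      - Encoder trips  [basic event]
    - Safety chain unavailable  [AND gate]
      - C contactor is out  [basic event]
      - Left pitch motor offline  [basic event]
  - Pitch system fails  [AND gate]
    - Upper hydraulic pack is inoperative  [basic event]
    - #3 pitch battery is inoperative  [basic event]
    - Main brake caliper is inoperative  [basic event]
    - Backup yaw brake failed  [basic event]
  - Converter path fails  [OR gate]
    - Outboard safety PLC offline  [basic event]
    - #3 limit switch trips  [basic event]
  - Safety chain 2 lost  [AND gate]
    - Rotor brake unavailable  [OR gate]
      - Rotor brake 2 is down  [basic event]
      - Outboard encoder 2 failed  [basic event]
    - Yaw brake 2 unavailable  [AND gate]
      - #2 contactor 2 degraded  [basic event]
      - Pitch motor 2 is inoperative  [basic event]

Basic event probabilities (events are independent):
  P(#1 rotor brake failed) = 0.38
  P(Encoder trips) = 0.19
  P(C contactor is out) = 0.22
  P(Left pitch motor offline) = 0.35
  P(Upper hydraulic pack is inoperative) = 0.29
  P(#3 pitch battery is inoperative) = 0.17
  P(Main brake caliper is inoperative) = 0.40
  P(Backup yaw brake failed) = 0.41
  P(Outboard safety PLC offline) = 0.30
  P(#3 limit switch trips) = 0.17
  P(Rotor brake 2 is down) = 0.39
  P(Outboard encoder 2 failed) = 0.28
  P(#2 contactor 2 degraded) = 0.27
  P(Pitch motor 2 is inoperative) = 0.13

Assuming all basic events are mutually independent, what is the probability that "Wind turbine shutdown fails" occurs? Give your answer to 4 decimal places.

0.4567

P(Yaw brake fails) [OR] = 1 − (1−0.38) × (1−0.19) = 0.497800
P(Safety chain unavailable) [AND] = 0.22 × 0.35 = 0.077000
P(Emergency stop unavailable) [AND] = 0.497800 × 0.077000 = 0.038331
P(Pitch system fails) [AND] = 0.29 × 0.17 × 0.40 × 0.41 = 0.008085
P(Converter path fails) [OR] = 1 − (1−0.30) × (1−0.17) = 0.419000
P(Rotor brake unavailable) [OR] = 1 − (1−0.39) × (1−0.28) = 0.560800
P(Yaw brake 2 unavailable) [AND] = 0.27 × 0.13 = 0.035100
P(Safety chain 2 lost) [AND] = 0.560800 × 0.035100 = 0.019684
P(Wind turbine shutdown fails) [OR] = 1 − (1−0.038331) × (1−0.008085) × (1−0.419000) × (1−0.019684) = 0.456697
Rounded to 4 decimal places: P(Wind turbine shutdown fails) ≈ 0.4567.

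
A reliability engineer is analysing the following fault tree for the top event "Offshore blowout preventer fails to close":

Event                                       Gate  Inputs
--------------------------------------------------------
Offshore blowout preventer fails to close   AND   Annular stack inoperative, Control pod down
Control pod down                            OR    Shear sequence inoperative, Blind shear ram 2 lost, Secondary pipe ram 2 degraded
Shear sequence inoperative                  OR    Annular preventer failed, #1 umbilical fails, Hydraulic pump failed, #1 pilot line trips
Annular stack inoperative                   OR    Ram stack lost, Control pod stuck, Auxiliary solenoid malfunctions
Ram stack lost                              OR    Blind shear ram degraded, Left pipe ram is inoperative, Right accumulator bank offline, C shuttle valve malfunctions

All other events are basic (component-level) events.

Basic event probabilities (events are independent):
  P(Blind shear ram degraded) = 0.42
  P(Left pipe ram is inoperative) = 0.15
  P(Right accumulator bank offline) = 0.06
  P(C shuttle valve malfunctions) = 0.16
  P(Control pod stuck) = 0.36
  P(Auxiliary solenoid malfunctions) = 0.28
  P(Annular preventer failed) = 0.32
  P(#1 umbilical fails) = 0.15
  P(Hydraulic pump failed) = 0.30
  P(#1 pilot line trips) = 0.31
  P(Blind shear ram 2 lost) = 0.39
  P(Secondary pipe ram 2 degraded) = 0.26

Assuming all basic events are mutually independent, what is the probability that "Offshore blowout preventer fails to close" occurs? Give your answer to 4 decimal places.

P(Ram stack lost) [OR] = 1 − (1−0.42) × (1−0.15) × (1−0.06) × (1−0.16) = 0.610727
P(Annular stack inoperative) [OR] = 1 − (1−0.610727) × (1−0.36) × (1−0.28) = 0.820623
P(Shear sequence inoperative) [OR] = 1 − (1−0.32) × (1−0.15) × (1−0.30) × (1−0.31) = 0.720826
P(Control pod down) [OR] = 1 − (1−0.720826) × (1−0.39) × (1−0.26) = 0.873981
P(Offshore blowout preventer fails to close) [AND] = 0.820623 × 0.873981 = 0.717209
Rounded to 4 decimal places: P(Offshore blowout preventer fails to close) ≈ 0.7172.

0.7172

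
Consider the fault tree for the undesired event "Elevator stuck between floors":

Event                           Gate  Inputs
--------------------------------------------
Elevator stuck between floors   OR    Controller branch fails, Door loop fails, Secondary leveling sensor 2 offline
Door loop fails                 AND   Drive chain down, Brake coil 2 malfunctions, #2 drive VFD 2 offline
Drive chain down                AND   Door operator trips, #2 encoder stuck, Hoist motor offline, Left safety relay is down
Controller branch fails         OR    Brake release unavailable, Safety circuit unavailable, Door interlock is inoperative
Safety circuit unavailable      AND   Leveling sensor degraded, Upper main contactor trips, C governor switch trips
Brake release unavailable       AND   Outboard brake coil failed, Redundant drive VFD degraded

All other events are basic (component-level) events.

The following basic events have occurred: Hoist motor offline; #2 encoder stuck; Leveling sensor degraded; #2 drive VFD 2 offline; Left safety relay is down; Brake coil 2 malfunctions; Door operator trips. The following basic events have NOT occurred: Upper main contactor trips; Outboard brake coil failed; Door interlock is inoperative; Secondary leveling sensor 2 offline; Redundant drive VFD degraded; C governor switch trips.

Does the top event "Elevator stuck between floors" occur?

Yes

Brake release unavailable [AND]: Outboard brake coil failed=not, Redundant drive VFD degraded=not → not all inputs occur → does not occur.
Safety circuit unavailable [AND]: Leveling sensor degraded=occurs, Upper main contactor trips=not, C governor switch trips=not → not all inputs occur → does not occur.
Controller branch fails [OR]: Brake release unavailable=not, Safety circuit unavailable=not, Door interlock is inoperative=not → no input occurs → does not occur.
Drive chain down [AND]: Door operator trips=occurs, #2 encoder stuck=occurs, Hoist motor offline=occurs, Left safety relay is down=occurs → all inputs occur → occurs.
Door loop fails [AND]: Drive chain down=occurs, Brake coil 2 malfunctions=occurs, #2 drive VFD 2 offline=occurs → all inputs occur → occurs.
Elevator stuck between floors [OR]: Controller branch fails=not, Door loop fails=occurs, Secondary leveling sensor 2 offline=not → at least one input occurs → occurs.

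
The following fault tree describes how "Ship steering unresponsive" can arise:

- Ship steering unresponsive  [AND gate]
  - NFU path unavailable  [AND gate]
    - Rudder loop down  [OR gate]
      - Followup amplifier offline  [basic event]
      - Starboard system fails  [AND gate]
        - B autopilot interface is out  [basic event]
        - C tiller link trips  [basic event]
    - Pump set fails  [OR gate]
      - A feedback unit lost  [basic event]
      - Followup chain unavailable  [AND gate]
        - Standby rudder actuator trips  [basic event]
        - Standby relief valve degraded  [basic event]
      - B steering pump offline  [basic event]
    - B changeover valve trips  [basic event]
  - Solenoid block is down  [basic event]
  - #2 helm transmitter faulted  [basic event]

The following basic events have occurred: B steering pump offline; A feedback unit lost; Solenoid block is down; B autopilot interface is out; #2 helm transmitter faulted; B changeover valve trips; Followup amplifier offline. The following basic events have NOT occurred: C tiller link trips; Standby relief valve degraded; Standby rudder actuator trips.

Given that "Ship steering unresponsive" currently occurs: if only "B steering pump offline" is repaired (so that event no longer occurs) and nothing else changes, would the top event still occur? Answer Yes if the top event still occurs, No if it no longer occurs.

Yes

Counterfactual: set "B steering pump offline" to not occurred.
Starboard system fails [AND]: B autopilot interface is out=occurs, C tiller link trips=not → not all inputs occur → does not occur.
Rudder loop down [OR]: Followup amplifier offline=occurs, Starboard system fails=not → at least one input occurs → occurs.
Followup chain unavailable [AND]: Standby rudder actuator trips=not, Standby relief valve degraded=not → not all inputs occur → does not occur.
Pump set fails [OR]: A feedback unit lost=occurs, Followup chain unavailable=not, B steering pump offline=not → at least one input occurs → occurs.
NFU path unavailable [AND]: Rudder loop down=occurs, Pump set fails=occurs, B changeover valve trips=occurs → all inputs occur → occurs.
Ship steering unresponsive [AND]: NFU path unavailable=occurs, Solenoid block is down=occurs, #2 helm transmitter faulted=occurs → all inputs occur → occurs.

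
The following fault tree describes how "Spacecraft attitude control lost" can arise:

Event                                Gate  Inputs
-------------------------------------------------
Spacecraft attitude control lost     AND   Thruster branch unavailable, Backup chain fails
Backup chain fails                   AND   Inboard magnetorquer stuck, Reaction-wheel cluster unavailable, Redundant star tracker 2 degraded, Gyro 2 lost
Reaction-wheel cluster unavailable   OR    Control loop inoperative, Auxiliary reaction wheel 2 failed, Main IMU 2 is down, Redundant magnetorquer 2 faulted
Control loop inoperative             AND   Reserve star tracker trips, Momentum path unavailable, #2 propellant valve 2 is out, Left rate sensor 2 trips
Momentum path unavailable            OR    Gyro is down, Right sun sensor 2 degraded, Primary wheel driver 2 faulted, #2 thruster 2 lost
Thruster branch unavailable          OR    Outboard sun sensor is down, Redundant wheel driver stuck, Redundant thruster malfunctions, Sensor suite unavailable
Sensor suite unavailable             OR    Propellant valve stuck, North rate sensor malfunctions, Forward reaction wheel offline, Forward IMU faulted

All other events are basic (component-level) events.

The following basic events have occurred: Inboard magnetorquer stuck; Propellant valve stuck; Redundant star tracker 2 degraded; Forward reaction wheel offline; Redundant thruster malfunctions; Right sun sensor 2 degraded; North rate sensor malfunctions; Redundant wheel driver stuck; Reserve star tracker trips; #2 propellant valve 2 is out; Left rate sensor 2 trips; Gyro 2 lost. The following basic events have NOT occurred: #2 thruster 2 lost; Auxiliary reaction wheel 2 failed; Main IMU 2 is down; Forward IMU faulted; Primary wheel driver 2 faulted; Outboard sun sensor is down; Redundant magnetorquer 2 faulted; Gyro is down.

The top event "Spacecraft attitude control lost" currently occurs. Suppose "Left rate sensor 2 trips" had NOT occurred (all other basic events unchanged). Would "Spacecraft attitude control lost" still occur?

No

Counterfactual: set "Left rate sensor 2 trips" to not occurred.
Sensor suite unavailable [OR]: Propellant valve stuck=occurs, North rate sensor malfunctions=occurs, Forward reaction wheel offline=occurs, Forward IMU faulted=not → at least one input occurs → occurs.
Thruster branch unavailable [OR]: Outboard sun sensor is down=not, Redundant wheel driver stuck=occurs, Redundant thruster malfunctions=occurs, Sensor suite unavailable=occurs → at least one input occurs → occurs.
Momentum path unavailable [OR]: Gyro is down=not, Right sun sensor 2 degraded=occurs, Primary wheel driver 2 faulted=not, #2 thruster 2 lost=not → at least one input occurs → occurs.
Control loop inoperative [AND]: Reserve star tracker trips=occurs, Momentum path unavailable=occurs, #2 propellant valve 2 is out=occurs, Left rate sensor 2 trips=not → not all inputs occur → does not occur.
Reaction-wheel cluster unavailable [OR]: Control loop inoperative=not, Auxiliary reaction wheel 2 failed=not, Main IMU 2 is down=not, Redundant magnetorquer 2 faulted=not → no input occurs → does not occur.
Backup chain fails [AND]: Inboard magnetorquer stuck=occurs, Reaction-wheel cluster unavailable=not, Redundant star tracker 2 degraded=occurs, Gyro 2 lost=occurs → not all inputs occur → does not occur.
Spacecraft attitude control lost [AND]: Thruster branch unavailable=occurs, Backup chain fails=not → not all inputs occur → does not occur.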